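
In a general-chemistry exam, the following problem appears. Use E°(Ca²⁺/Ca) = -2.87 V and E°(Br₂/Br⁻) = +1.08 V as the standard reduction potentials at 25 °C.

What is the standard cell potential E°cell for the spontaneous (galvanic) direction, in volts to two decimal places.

+3.95 V

The Br₂/Br⁻ couple has the higher reduction potential, so it is the cathode; Ca²⁺/Ca is oxidised at the anode.
E°cell = E°(cathode) − E°(anode) = (+1.08) − (-2.87) = +3.95 V.
Since E°cell > 0, the reaction is spontaneous under standard conditions.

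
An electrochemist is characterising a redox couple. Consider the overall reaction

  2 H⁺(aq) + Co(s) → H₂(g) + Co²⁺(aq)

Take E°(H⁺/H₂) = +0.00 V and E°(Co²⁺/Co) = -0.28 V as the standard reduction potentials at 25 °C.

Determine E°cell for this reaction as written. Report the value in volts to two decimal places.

+0.28 V

The H⁺/H₂ couple has the higher reduction potential, so it is the cathode; Co²⁺/Co is oxidised at the anode.
E°cell = E°(cathode) − E°(anode) = (+0.00) − (-0.28) = +0.28 V.
Since E°cell > 0, the reaction is spontaneous under standard conditions.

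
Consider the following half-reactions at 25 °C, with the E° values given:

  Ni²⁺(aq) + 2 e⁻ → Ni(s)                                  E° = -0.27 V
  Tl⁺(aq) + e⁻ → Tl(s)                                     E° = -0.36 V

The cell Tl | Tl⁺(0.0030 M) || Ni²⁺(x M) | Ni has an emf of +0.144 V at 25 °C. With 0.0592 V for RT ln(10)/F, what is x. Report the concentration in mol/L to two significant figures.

Ni²⁺/Ni is the cathode, Tl⁺/Tl the anode: E°cell = +0.09 V, n = 2.
Overall reaction: Ni²⁺(aq) + 2 Tl(s) → Ni(s) + 2 Tl⁺(aq); Q = [Tl⁺]^2/[Ni²⁺]^1.
From E = E° − (0.0592/n) log Q: log Q = (E° − E)·n/0.0592 = (+0.09 − (+0.144))·2/0.0592 = -1.8243.
So 1·log[Ni²⁺] = 2·log(0.003) − log Q = -5.0458 − (-1.8243) = -3.2215; [Ni²⁺] = 10^(-3.2215) ≈ 0.00060 M.

0.00060 M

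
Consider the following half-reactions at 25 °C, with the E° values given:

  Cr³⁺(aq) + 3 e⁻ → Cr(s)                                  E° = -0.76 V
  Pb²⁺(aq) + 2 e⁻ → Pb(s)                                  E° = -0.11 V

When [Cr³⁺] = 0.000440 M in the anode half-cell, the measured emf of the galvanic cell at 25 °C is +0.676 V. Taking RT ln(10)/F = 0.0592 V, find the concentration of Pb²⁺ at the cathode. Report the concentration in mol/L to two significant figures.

Pb²⁺/Pb is the cathode, Cr³⁺/Cr the anode: E°cell = +0.65 V, n = 6.
Overall reaction: 3 Pb²⁺(aq) + 2 Cr(s) → 3 Pb(s) + 2 Cr³⁺(aq); Q = [Cr³⁺]^2/[Pb²⁺]^3.
From E = E° − (0.0592/n) log Q: log Q = (E° − E)·n/0.0592 = (+0.65 − (+0.676))·6/0.0592 = -2.6351.
So 3·log[Pb²⁺] = 2·log(0.00044) − log Q = -6.7131 − (-2.6351) = -4.0780; log[Pb²⁺] = -4.0780 / 3 = -1.3593; [Pb²⁺] = 10^(-1.3593) ≈ 0.044 M.

0.044 M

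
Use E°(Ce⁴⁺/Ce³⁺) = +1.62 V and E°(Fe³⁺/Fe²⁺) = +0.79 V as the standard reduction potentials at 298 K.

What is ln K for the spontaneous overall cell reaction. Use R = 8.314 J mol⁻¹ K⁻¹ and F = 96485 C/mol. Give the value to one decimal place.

Cathode: Ce⁴⁺/Ce³⁺; anode: Fe³⁺/Fe²⁺. E°cell = (+1.62) − (+0.79) = +0.83 V, with n = 1.
ΔG° = −nFE° = −RT ln K, so ln K = nFE°/(RT) = (1)(96485)(+0.83) / ((8.314)(298)) = 32.323.

32.3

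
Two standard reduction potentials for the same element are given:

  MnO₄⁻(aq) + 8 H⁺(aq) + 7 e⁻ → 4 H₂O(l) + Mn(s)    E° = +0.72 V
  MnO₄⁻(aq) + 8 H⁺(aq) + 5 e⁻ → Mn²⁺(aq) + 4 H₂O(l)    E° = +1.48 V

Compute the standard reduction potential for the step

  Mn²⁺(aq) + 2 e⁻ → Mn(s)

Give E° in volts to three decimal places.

-1.180 V

Sequential free energies add, so n₃E°₃ = n₁E°₁ + n₂E°₂.
With n₃ = 7, and the known step contributing 5×(+1.48) V, the unknown satisfies 2·E° = 7×(+0.72) − 5×(+1.48) = -2.360.
E° = -2.360 / 2 = -1.180 V.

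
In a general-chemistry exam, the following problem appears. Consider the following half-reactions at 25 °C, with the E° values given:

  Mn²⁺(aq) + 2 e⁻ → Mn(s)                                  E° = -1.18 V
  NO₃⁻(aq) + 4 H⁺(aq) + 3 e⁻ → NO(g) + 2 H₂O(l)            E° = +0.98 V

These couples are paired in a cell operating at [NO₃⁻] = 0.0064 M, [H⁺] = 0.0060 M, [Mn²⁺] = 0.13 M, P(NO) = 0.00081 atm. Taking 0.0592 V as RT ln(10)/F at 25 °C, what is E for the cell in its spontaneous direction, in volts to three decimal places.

NO₃⁻/NO is the cathode (higher E°), Mn²⁺/Mn the anode: E°cell = +0.98 − (-1.18) = +2.16 V, n = 6.
Overall: 2 NO₃⁻(aq) + 8 H⁺(aq) + 3 Mn(s) → 2 NO(g) + 4 H₂O(l) + 3 Mn²⁺(aq)
Q = P(NO)^2·[Mn²⁺]^3 / ([NO₃⁻]^2·[H⁺]^8); log Q = 13.321.
E = E° − (0.0592/n) log Q = +2.16 − (0.0592/6)(13.321) = +2.029 V.

+2.029 V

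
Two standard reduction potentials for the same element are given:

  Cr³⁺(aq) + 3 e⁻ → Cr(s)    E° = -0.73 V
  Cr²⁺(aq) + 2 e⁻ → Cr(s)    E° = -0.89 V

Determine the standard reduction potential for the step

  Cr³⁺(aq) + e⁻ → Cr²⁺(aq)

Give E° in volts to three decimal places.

Sequential free energies add, so n₃E°₃ = n₁E°₁ + n₂E°₂.
With n₃ = 3, and the known step contributing 2×(-0.89) V, the unknown satisfies 1·E° = 3×(-0.73) − 2×(-0.89) = -0.410.
E° = -0.410 / 1 = -0.410 V.

-0.410 V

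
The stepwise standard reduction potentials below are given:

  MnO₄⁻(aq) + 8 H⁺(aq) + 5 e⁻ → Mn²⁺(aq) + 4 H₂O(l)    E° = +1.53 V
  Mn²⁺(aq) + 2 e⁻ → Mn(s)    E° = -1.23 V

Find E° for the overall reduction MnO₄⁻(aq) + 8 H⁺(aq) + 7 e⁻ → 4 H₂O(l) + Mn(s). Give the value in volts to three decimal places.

Standard free energies of sequential steps add: ΔG°₃ = ΔG°₁ + ΔG°₂, so n₃E°₃ = n₁E°₁ + n₂E°₂.
E°₃ = (5×+1.53 + 2×-1.23) / 7 = (+5.190) / 7 = +0.741 V.

+0.741 V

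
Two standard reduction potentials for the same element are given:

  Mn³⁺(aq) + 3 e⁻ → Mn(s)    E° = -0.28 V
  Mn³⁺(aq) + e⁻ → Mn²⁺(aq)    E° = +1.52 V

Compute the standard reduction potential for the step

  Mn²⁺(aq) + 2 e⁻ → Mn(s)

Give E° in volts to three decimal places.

-1.180 V

Sequential free energies add, so n₃E°₃ = n₁E°₁ + n₂E°₂.
With n₃ = 3, and the known step contributing 1×(+1.52) V, the unknown satisfies 2·E° = 3×(-0.28) − 1×(+1.52) = -2.360.
E° = -2.360 / 2 = -1.180 V.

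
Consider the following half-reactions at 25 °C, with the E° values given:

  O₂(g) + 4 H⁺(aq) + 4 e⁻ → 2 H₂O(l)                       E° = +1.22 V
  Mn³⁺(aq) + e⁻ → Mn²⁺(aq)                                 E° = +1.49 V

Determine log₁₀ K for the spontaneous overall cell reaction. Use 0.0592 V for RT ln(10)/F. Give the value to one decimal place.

Cathode: Mn³⁺/Mn²⁺; anode: O₂/H₂O. E°cell = +0.27 V, n = 4.
log K = nE°cell / 0.0592 = (4)(+0.27) / 0.0592 = 18.2.

18.2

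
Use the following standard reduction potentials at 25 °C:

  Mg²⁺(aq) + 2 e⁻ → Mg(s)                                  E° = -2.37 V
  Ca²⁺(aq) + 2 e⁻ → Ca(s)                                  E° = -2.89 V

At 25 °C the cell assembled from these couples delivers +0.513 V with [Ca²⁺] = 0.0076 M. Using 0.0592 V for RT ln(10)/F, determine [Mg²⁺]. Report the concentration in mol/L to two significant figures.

0.0044 M

Mg²⁺/Mg is the cathode, Ca²⁺/Ca the anode: E°cell = +0.52 V, n = 2.
Overall reaction: Mg²⁺(aq) + Ca(s) → Mg(s) + Ca²⁺(aq); Q = [Ca²⁺]^1/[Mg²⁺]^1.
From E = E° − (0.0592/n) log Q: log Q = (E° − E)·n/0.0592 = (+0.52 − (+0.513))·2/0.0592 = 0.2365.
So 1·log[Mg²⁺] = 1·log(0.0076) − log Q = -2.1192 − (0.2365) = -2.3557; [Mg²⁺] = 10^(-2.3557) ≈ 0.0044 M.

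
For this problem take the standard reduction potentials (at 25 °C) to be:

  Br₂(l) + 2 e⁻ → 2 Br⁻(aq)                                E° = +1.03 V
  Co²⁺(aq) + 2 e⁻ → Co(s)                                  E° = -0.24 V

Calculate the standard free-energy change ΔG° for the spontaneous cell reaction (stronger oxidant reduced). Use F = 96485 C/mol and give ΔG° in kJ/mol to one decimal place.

-245.1 kJ/mol

Br₂/Br⁻ (E° = +1.03 V) is the cathode; Co²⁺/Co (E° = -0.24 V) is the anode, so E°cell = +1.27 V.
Balancing electrons gives n = 2 (lcm of 2 and 2).
ΔG° = −nFE° = −(2)(96485)(+1.27) = -245,072 J = -245.1 kJ/mol.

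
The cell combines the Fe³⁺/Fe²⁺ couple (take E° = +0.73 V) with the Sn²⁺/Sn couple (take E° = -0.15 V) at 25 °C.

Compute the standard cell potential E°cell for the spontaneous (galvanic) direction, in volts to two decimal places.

The Fe³⁺/Fe²⁺ couple has the higher reduction potential, so it is the cathode; Sn²⁺/Sn is oxidised at the anode.
E°cell = E°(cathode) − E°(anode) = (+0.73) − (-0.15) = +0.88 V.

+0.88 V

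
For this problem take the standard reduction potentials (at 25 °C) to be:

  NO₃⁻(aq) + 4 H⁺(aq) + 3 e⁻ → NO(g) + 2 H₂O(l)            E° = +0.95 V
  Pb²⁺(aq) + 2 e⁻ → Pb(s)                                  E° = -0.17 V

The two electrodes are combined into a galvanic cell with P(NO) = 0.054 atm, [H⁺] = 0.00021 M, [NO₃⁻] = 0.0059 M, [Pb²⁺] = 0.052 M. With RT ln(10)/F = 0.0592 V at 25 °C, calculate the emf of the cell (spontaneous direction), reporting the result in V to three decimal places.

NO₃⁻/NO is the cathode (higher E°), Pb²⁺/Pb the anode: E°cell = +0.95 − (-0.17) = +1.12 V, n = 6.
Overall: 2 NO₃⁻(aq) + 8 H⁺(aq) + 3 Pb(s) → 2 NO(g) + 4 H₂O(l) + 3 Pb²⁺(aq)
Q = P(NO)^2·[Pb²⁺]^3 / ([NO₃⁻]^2·[H⁺]^8); log Q = 27.493.
E = E° − (0.0592/n) log Q = +1.12 − (0.0592/6)(27.493) = +0.849 V.

+0.849 V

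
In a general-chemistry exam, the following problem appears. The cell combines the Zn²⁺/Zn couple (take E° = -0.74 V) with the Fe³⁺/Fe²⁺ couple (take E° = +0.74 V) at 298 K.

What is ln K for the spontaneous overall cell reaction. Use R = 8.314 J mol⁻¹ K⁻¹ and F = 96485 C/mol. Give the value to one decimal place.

115.3

Cathode: Fe³⁺/Fe²⁺; anode: Zn²⁺/Zn. E°cell = (+0.74) − (-0.74) = +1.48 V, with n = 2.
ΔG° = −nFE° = −RT ln K, so ln K = nFE°/(RT) = (2)(96485)(+1.48) / ((8.314)(298)) = 115.272.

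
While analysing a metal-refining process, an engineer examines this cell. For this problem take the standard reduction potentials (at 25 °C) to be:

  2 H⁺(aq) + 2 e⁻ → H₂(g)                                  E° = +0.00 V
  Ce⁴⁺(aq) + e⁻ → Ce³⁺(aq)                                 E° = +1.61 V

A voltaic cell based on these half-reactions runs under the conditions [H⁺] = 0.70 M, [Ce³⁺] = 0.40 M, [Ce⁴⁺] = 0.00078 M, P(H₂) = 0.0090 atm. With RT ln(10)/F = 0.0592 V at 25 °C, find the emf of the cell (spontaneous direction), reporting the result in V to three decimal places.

+1.398 V

Ce⁴⁺/Ce³⁺ is the cathode (higher E°), H⁺/H₂ the anode: E°cell = +1.61 − (+0.00) = +1.61 V, n = 2.
Overall: 2 Ce⁴⁺(aq) + H₂(g) → 2 Ce³⁺(aq) + 2 H⁺(aq)
Q = [Ce³⁺]^2·[H⁺]^2 / ([Ce⁴⁺]^2·P(H₂)); log Q = 7.156.
E = E° − (0.0592/n) log Q = +1.61 − (0.0592/2)(7.156) = +1.398 V.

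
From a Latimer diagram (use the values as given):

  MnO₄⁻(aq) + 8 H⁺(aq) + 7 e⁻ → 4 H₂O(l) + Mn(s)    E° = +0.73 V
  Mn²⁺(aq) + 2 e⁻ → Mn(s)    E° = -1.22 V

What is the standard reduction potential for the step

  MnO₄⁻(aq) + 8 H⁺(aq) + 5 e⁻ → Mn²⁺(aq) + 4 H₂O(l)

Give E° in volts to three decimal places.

+1.510 V

Sequential free energies add, so n₃E°₃ = n₁E°₁ + n₂E°₂.
With n₃ = 7, and the known step contributing 2×(-1.22) V, the unknown satisfies 5·E° = 7×(+0.73) − 2×(-1.22) = +7.550.
E° = +7.550 / 5 = +1.510 V.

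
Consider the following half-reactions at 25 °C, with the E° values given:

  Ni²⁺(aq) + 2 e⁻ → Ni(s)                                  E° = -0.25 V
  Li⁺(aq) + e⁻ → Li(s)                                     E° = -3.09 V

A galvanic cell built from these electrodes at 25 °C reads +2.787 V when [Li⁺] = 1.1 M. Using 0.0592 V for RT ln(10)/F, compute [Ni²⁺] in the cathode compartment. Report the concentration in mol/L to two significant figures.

0.020 M

Ni²⁺/Ni is the cathode, Li⁺/Li the anode: E°cell = +2.84 V, n = 2.
Overall reaction: Ni²⁺(aq) + 2 Li(s) → Ni(s) + 2 Li⁺(aq); Q = [Li⁺]^2/[Ni²⁺]^1.
From E = E° − (0.0592/n) log Q: log Q = (E° − E)·n/0.0592 = (+2.84 − (+2.787))·2/0.0592 = 1.7905.
So 1·log[Ni²⁺] = 2·log(1.1) − log Q = 0.0828 − (1.7905) = -1.7077; [Ni²⁺] = 10^(-1.7077) ≈ 0.020 M.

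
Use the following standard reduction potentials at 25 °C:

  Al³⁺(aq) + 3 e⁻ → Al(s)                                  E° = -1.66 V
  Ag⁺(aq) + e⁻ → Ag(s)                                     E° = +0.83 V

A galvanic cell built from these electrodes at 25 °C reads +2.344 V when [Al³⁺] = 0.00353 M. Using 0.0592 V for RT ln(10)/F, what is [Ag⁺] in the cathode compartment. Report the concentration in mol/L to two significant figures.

Ag⁺/Ag is the cathode, Al³⁺/Al the anode: E°cell = +2.49 V, n = 3.
Overall reaction: 3 Ag⁺(aq) + Al(s) → 3 Ag(s) + Al³⁺(aq); Q = [Al³⁺]^1/[Ag⁺]^3.
From E = E° − (0.0592/n) log Q: log Q = (E° − E)·n/0.0592 = (+2.49 − (+2.344))·3/0.0592 = 7.3986.
So 3·log[Ag⁺] = 1·log(0.00353) − log Q = -2.4522 − (7.3986) = -9.8508; log[Ag⁺] = -9.8508 / 3 = -3.2836; [Ag⁺] = 10^(-3.2836) ≈ 0.00052 M.

0.00052 M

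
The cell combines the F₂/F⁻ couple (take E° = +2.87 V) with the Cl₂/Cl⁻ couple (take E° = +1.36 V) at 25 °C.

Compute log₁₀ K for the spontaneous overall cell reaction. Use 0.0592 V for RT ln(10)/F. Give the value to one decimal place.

51.0

Cathode: F₂/F⁻; anode: Cl₂/Cl⁻. E°cell = +1.51 V, n = 2.
log K = nE°cell / 0.0592 = (2)(+1.51) / 0.0592 = 51.0.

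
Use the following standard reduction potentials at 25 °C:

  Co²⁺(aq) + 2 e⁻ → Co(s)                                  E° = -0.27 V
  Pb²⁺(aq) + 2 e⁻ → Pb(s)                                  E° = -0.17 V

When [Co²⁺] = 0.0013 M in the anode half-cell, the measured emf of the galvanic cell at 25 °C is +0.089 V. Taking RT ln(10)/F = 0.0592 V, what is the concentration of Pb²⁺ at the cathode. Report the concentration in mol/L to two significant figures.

Pb²⁺/Pb is the cathode, Co²⁺/Co the anode: E°cell = +0.10 V, n = 2.
Overall reaction: Pb²⁺(aq) + Co(s) → Pb(s) + Co²⁺(aq); Q = [Co²⁺]^1/[Pb²⁺]^1.
From E = E° − (0.0592/n) log Q: log Q = (E° − E)·n/0.0592 = (+0.10 − (+0.089))·2/0.0592 = 0.3716.
So 1·log[Pb²⁺] = 1·log(0.0013) − log Q = -2.8861 − (0.3716) = -3.2577; [Pb²⁺] = 10^(-3.2577) ≈ 0.00055 M.

0.00055 M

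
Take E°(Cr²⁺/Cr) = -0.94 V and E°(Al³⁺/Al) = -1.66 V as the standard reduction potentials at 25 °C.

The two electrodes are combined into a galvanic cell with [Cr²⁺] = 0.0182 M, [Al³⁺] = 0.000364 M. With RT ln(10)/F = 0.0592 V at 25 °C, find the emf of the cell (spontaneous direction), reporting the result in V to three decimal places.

+0.736 V

Cr²⁺/Cr is the cathode (higher E°), Al³⁺/Al the anode: E°cell = -0.94 − (-1.66) = +0.72 V, n = 6.
Overall: 3 Cr²⁺(aq) + 2 Al(s) → 3 Cr(s) + 2 Al³⁺(aq)
Q = [Al³⁺]^2 / ([Cr²⁺]^3); log Q = -1.658.
E = E° − (0.0592/n) log Q = +0.72 − (0.0592/6)(-1.658) = +0.736 V.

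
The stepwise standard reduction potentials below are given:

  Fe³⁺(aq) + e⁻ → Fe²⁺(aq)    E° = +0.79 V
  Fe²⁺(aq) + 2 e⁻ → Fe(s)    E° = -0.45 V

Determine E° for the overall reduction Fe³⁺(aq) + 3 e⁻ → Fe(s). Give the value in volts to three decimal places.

Standard free energies of sequential steps add: ΔG°₃ = ΔG°₁ + ΔG°₂, so n₃E°₃ = n₁E°₁ + n₂E°₂.
E°₃ = (1×+0.79 + 2×-0.45) / 3 = (-0.110) / 3 = -0.037 V.

-0.037 V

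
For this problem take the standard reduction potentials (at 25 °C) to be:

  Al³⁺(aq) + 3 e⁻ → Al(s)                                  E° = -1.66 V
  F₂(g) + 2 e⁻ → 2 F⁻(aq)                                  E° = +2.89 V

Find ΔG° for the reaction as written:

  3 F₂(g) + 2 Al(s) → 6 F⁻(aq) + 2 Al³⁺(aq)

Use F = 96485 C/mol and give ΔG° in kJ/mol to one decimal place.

As written, F₂/F⁻ is reduced (cathode) and Al³⁺/Al is oxidised (anode), so E°cell = (+2.89) − (-1.66) = +4.55 V.
Balancing electrons gives n = 6.
ΔG° = −nFE° = −(6)(96485)(+4.55) = -2,634,040 J = -2634.0 kJ/mol.

-2634.0 kJ/mol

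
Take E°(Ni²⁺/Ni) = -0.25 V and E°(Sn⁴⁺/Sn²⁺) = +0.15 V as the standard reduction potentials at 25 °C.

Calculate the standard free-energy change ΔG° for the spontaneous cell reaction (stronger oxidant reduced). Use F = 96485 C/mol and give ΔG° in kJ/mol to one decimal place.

Sn⁴⁺/Sn²⁺ (E° = +0.15 V) is the cathode; Ni²⁺/Ni (E° = -0.25 V) is the anode, so E°cell = +0.40 V.
Balancing electrons gives n = 2 (lcm of 2 and 2).
ΔG° = −nFE° = −(2)(96485)(+0.40) = -77,188 J = -77.2 kJ/mol.

-77.2 kJ/mol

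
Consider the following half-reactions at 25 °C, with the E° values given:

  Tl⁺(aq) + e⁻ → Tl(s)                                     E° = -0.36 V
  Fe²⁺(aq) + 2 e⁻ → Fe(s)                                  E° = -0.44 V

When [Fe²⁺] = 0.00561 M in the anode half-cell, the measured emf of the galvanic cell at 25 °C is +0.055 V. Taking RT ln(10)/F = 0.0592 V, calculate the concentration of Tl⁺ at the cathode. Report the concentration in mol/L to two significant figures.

0.028 M

Tl⁺/Tl is the cathode, Fe²⁺/Fe the anode: E°cell = +0.08 V, n = 2.
Overall reaction: 2 Tl⁺(aq) + Fe(s) → 2 Tl(s) + Fe²⁺(aq); Q = [Fe²⁺]^1/[Tl⁺]^2.
From E = E° − (0.0592/n) log Q: log Q = (E° − E)·n/0.0592 = (+0.08 − (+0.055))·2/0.0592 = 0.8446.
So 2·log[Tl⁺] = 1·log(0.00561) − log Q = -2.2510 − (0.8446) = -3.0956; log[Tl⁺] = -3.0956 / 2 = -1.5478; [Tl⁺] = 10^(-1.5478) ≈ 0.028 M.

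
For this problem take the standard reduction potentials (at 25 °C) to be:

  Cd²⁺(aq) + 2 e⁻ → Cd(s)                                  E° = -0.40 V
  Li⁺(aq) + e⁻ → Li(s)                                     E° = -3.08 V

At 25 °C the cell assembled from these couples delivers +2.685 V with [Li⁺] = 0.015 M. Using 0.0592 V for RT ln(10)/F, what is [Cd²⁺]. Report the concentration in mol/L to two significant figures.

0.00033 M

Cd²⁺/Cd is the cathode, Li⁺/Li the anode: E°cell = +2.68 V, n = 2.
Overall reaction: Cd²⁺(aq) + 2 Li(s) → Cd(s) + 2 Li⁺(aq); Q = [Li⁺]^2/[Cd²⁺]^1.
From E = E° − (0.0592/n) log Q: log Q = (E° − E)·n/0.0592 = (+2.68 − (+2.685))·2/0.0592 = -0.1689.
So 1·log[Cd²⁺] = 2·log(0.015) − log Q = -3.6478 − (-0.1689) = -3.4789; [Cd²⁺] = 10^(-3.4789) ≈ 0.00033 M.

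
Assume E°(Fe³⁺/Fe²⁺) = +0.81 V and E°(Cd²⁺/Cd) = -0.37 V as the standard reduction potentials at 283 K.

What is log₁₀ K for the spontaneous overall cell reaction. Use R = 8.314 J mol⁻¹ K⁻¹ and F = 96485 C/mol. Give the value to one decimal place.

Cathode: Fe³⁺/Fe²⁺; anode: Cd²⁺/Cd. E°cell = (+0.81) − (-0.37) = +1.18 V, with n = 2.
ΔG° = −nFE° = −RT ln K, so ln K = nFE°/(RT) = (2)(96485)(+1.18) / ((8.314)(283)) = 96.778.
log₁₀ K = 96.778 / ln 10 = 42.0.

42.0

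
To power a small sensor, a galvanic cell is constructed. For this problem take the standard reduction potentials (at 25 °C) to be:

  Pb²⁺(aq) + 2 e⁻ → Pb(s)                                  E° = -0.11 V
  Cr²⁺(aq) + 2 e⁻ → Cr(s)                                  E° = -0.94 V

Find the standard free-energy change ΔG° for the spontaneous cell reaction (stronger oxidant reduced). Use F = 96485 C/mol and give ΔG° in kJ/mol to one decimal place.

Pb²⁺/Pb (E° = -0.11 V) is the cathode; Cr²⁺/Cr (E° = -0.94 V) is the anode, so E°cell = +0.83 V.
Balancing electrons gives n = 2 (lcm of 2 and 2).
ΔG° = −nFE° = −(2)(96485)(+0.83) = -160,165 J = -160.2 kJ/mol.

-160.2 kJ/mol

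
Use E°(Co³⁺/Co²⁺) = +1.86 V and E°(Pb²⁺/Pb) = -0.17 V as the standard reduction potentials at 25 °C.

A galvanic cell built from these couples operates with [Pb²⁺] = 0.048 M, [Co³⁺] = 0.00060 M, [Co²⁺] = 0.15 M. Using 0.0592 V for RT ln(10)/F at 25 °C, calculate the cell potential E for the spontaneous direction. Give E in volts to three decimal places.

+1.927 V

Co³⁺/Co²⁺ is the cathode (higher E°), Pb²⁺/Pb the anode: E°cell = +1.86 − (-0.17) = +2.03 V, n = 2.
Overall: 2 Co³⁺(aq) + Pb(s) → 2 Co²⁺(aq) + Pb²⁺(aq)
Q = [Co²⁺]^2·[Pb²⁺] / ([Co³⁺]^2); log Q = 3.477.
E = E° − (0.0592/n) log Q = +2.03 − (0.0592/2)(3.477) = +1.927 V.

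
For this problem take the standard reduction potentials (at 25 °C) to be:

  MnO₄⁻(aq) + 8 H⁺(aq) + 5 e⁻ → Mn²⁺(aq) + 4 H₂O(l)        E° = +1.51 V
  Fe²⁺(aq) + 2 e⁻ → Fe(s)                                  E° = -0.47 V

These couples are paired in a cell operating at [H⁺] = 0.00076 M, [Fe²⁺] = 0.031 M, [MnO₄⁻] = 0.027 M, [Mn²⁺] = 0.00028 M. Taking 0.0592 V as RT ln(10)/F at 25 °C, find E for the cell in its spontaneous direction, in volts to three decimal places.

+1.753 V

MnO₄⁻/Mn²⁺ is the cathode (higher E°), Fe²⁺/Fe the anode: E°cell = +1.51 − (-0.47) = +1.98 V, n = 10.
Overall: 2 MnO₄⁻(aq) + 16 H⁺(aq) + 5 Fe(s) → 2 Mn²⁺(aq) + 8 H₂O(l) + 5 Fe²⁺(aq)
Q = [Mn²⁺]^2·[Fe²⁺]^5 / ([MnO₄⁻]^2·[H⁺]^16); log Q = 38.395.
E = E° − (0.0592/n) log Q = +1.98 − (0.0592/10)(38.395) = +1.753 V.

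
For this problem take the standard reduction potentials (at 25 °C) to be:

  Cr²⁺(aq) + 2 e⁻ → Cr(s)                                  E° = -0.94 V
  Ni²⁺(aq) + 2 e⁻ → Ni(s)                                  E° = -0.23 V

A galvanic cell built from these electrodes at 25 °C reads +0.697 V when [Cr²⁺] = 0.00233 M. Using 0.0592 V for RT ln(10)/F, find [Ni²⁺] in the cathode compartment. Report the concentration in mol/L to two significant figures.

Ni²⁺/Ni is the cathode, Cr²⁺/Cr the anode: E°cell = +0.71 V, n = 2.
Overall reaction: Ni²⁺(aq) + Cr(s) → Ni(s) + Cr²⁺(aq); Q = [Cr²⁺]^1/[Ni²⁺]^1.
From E = E° − (0.0592/n) log Q: log Q = (E° − E)·n/0.0592 = (+0.71 − (+0.697))·2/0.0592 = 0.4392.
So 1·log[Ni²⁺] = 1·log(0.00233) − log Q = -2.6326 − (0.4392) = -3.0718; [Ni²⁺] = 10^(-3.0718) ≈ 0.00085 M.

0.00085 M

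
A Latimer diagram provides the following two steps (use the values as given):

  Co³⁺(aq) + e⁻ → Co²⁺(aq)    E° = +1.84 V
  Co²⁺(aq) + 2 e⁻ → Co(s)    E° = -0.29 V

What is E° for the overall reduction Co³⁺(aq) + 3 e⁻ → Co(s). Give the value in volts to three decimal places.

Standard free energies of sequential steps add: ΔG°₃ = ΔG°₁ + ΔG°₂, so n₃E°₃ = n₁E°₁ + n₂E°₂.
E°₃ = (1×+1.84 + 2×-0.29) / 3 = (+1.260) / 3 = +0.420 V.
E° values themselves are not directly additive — weighting by electron count is essential.

+0.420 V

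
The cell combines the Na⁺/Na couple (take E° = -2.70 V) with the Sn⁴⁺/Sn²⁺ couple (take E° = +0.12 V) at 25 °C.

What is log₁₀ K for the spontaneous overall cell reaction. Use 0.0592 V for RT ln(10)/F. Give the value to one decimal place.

95.3

Cathode: Sn⁴⁺/Sn²⁺; anode: Na⁺/Na. E°cell = +2.82 V, n = 2.
log K = nE°cell / 0.0592 = (2)(+2.82) / 0.0592 = 95.3.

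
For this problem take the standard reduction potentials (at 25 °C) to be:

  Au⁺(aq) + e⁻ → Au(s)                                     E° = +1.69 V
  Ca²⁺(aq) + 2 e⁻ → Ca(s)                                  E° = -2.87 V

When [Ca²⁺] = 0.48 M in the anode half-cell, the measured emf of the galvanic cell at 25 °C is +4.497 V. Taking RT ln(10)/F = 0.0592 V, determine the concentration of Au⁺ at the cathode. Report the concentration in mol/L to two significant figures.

0.060 M

Au⁺/Au is the cathode, Ca²⁺/Ca the anode: E°cell = +4.56 V, n = 2.
Overall reaction: 2 Au⁺(aq) + Ca(s) → 2 Au(s) + Ca²⁺(aq); Q = [Ca²⁺]^1/[Au⁺]^2.
From E = E° − (0.0592/n) log Q: log Q = (E° − E)·n/0.0592 = (+4.56 − (+4.497))·2/0.0592 = 2.1284.
So 2·log[Au⁺] = 1·log(0.48) − log Q = -0.3188 − (2.1284) = -2.4472; log[Au⁺] = -2.4472 / 2 = -1.2236; [Au⁺] = 10^(-1.2236) ≈ 0.060 M.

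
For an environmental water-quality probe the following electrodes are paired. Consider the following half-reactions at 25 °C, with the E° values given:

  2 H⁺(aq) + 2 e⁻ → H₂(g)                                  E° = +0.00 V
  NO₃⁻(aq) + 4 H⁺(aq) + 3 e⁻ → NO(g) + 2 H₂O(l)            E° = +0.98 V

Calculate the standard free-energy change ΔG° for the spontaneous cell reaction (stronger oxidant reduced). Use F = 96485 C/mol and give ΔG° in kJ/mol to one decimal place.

NO₃⁻/NO (E° = +0.98 V) is the cathode; H⁺/H₂ (E° = +0.00 V) is the anode, so E°cell = +0.98 V.
Balancing electrons gives n = 6 (lcm of 3 and 2).
ΔG° = −nFE° = −(6)(96485)(+0.98) = -567,332 J = -567.3 kJ/mol.

-567.3 kJ/mol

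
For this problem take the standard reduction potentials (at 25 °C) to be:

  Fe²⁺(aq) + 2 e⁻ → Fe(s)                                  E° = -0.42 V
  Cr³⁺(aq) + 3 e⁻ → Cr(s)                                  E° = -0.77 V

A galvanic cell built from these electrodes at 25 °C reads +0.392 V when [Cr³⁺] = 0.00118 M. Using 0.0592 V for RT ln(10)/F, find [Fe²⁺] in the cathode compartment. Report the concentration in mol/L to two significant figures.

0.29 M

Fe²⁺/Fe is the cathode, Cr³⁺/Cr the anode: E°cell = +0.35 V, n = 6.
Overall reaction: 3 Fe²⁺(aq) + 2 Cr(s) → 3 Fe(s) + 2 Cr³⁺(aq); Q = [Cr³⁺]^2/[Fe²⁺]^3.
From E = E° − (0.0592/n) log Q: log Q = (E° − E)·n/0.0592 = (+0.35 − (+0.392))·6/0.0592 = -4.2568.
So 3·log[Fe²⁺] = 2·log(0.00118) − log Q = -5.8562 − (-4.2568) = -1.5994; log[Fe²⁺] = -1.5994 / 3 = -0.5331; [Fe²⁺] = 10^(-0.5331) ≈ 0.29 M.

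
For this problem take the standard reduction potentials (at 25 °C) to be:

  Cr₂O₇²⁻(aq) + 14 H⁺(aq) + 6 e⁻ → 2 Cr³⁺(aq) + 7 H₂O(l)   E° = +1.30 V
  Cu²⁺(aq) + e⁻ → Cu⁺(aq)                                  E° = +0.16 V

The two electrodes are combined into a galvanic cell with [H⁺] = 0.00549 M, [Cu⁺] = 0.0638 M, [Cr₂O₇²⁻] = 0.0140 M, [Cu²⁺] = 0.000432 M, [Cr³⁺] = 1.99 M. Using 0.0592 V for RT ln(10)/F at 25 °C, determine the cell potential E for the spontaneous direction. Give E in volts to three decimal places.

+0.932 V

Cr₂O₇²⁻/Cr³⁺ is the cathode (higher E°), Cu²⁺/Cu⁺ the anode: E°cell = +1.30 − (+0.16) = +1.14 V, n = 6.
Overall: Cr₂O₇²⁻(aq) + 14 H⁺(aq) + 6 Cu⁺(aq) → 2 Cr³⁺(aq) + 7 H₂O(l) + 6 Cu²⁺(aq)
Q = [Cr³⁺]^2·[Cu²⁺]^6 / ([Cr₂O₇²⁻]·[H⁺]^14·[Cu⁺]^6); log Q = 21.082.
E = E° − (0.0592/n) log Q = +1.14 − (0.0592/6)(21.082) = +0.932 V.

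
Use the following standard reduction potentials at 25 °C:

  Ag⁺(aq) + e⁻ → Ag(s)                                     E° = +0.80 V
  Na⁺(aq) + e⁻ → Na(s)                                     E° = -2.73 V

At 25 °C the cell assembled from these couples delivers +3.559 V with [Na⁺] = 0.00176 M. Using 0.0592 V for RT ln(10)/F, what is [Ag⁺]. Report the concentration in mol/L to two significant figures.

Ag⁺/Ag is the cathode, Na⁺/Na the anode: E°cell = +3.53 V, n = 1.
Overall reaction: Ag⁺(aq) + Na(s) → Ag(s) + Na⁺(aq); Q = [Na⁺]^1/[Ag⁺]^1.
From E = E° − (0.0592/n) log Q: log Q = (E° − E)·n/0.0592 = (+3.53 − (+3.559))·1/0.0592 = -0.4899.
So 1·log[Ag⁺] = 1·log(0.00176) − log Q = -2.7545 − (-0.4899) = -2.2646; [Ag⁺] = 10^(-2.2646) ≈ 0.0054 M.

0.0054 M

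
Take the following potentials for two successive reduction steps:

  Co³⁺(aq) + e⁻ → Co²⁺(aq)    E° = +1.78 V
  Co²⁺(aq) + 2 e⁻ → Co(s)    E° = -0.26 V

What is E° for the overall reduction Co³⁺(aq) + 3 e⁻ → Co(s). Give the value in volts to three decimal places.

+0.420 V

Standard free energies of sequential steps add: ΔG°₃ = ΔG°₁ + ΔG°₂, so n₃E°₃ = n₁E°₁ + n₂E°₂.
E°₃ = (1×+1.78 + 2×-0.26) / 3 = (+1.260) / 3 = +0.420 V.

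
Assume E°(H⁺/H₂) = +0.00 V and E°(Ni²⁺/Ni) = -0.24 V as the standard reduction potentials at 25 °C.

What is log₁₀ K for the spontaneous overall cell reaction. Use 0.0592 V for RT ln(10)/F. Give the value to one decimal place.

Cathode: H⁺/H₂; anode: Ni²⁺/Ni. E°cell = +0.24 V, n = 2.
log K = nE°cell / 0.0592 = (2)(+0.24) / 0.0592 = 8.1.

8.1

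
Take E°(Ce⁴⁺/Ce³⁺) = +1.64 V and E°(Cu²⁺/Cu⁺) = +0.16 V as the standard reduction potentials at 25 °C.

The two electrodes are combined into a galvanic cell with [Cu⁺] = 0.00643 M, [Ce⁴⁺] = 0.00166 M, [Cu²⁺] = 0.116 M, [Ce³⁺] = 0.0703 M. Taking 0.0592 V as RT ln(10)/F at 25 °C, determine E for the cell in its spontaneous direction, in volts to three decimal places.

Ce⁴⁺/Ce³⁺ is the cathode (higher E°), Cu²⁺/Cu⁺ the anode: E°cell = +1.64 − (+0.16) = +1.48 V, n = 1.
Overall: Ce⁴⁺(aq) + Cu⁺(aq) → Ce³⁺(aq) + Cu²⁺(aq)
Q = [Ce³⁺]·[Cu²⁺] / ([Ce⁴⁺]·[Cu⁺]); log Q = 2.883.
E = E° − (0.0592/n) log Q = +1.48 − (0.0592/1)(2.883) = +1.309 V.

+1.309 V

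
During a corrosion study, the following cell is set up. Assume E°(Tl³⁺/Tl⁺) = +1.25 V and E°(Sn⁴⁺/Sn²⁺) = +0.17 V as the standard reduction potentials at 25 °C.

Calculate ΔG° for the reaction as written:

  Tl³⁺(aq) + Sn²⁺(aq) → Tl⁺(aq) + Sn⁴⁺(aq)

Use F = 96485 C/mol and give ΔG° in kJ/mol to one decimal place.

-208.4 kJ/mol

As written, Tl³⁺/Tl⁺ is reduced (cathode) and Sn⁴⁺/Sn²⁺ is oxidised (anode), so E°cell = (+1.25) − (+0.17) = +1.08 V.
Balancing electrons gives n = 2.
ΔG° = −nFE° = −(2)(96485)(+1.08) = -208,408 J = -208.4 kJ/mol.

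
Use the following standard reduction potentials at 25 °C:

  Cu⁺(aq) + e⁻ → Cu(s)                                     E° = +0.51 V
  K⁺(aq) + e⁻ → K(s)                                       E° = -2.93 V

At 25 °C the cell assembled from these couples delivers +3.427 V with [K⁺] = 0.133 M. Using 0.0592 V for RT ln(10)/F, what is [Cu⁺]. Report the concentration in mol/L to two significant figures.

0.080 M

Cu⁺/Cu is the cathode, K⁺/K the anode: E°cell = +3.44 V, n = 1.
Overall reaction: Cu⁺(aq) + K(s) → Cu(s) + K⁺(aq); Q = [K⁺]^1/[Cu⁺]^1.
From E = E° − (0.0592/n) log Q: log Q = (E° − E)·n/0.0592 = (+3.44 − (+3.427))·1/0.0592 = 0.2196.
So 1·log[Cu⁺] = 1·log(0.133) − log Q = -0.8761 − (0.2196) = -1.0957; [Cu⁺] = 10^(-1.0957) ≈ 0.080 M.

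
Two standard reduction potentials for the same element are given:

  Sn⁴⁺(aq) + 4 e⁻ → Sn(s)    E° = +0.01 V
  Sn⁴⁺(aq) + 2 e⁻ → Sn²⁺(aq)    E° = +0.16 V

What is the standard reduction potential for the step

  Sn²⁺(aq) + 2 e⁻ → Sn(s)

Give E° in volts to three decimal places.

Sequential free energies add, so n₃E°₃ = n₁E°₁ + n₂E°₂.
With n₃ = 4, and the known step contributing 2×(+0.16) V, the unknown satisfies 2·E° = 4×(+0.01) − 2×(+0.16) = -0.280.
E° = -0.280 / 2 = -0.140 V.

-0.140 V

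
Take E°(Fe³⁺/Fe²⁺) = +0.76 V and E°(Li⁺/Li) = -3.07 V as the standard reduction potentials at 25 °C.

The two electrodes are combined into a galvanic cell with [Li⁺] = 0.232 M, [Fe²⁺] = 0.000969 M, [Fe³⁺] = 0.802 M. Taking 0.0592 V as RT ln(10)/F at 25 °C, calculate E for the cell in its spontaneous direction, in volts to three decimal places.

Fe³⁺/Fe²⁺ is the cathode (higher E°), Li⁺/Li the anode: E°cell = +0.76 − (-3.07) = +3.83 V, n = 1.
Overall: Fe³⁺(aq) + Li(s) → Fe²⁺(aq) + Li⁺(aq)
Q = [Fe²⁺]·[Li⁺] / ([Fe³⁺]); log Q = -3.552.
E = E° − (0.0592/n) log Q = +3.83 − (0.0592/1)(-3.552) = +4.040 V.

+4.040 V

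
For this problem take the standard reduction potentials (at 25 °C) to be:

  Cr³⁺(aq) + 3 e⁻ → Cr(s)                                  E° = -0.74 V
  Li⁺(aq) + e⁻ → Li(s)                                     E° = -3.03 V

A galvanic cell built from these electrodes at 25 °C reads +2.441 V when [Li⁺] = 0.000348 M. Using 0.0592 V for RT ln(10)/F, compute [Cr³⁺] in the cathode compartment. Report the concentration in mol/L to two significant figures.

0.0019 M

Cr³⁺/Cr is the cathode, Li⁺/Li the anode: E°cell = +2.29 V, n = 3.
Overall reaction: Cr³⁺(aq) + 3 Li(s) → Cr(s) + 3 Li⁺(aq); Q = [Li⁺]^3/[Cr³⁺]^1.
From E = E° − (0.0592/n) log Q: log Q = (E° − E)·n/0.0592 = (+2.29 − (+2.441))·3/0.0592 = -7.6520.
So 1·log[Cr³⁺] = 3·log(0.000348) − log Q = -10.3753 − (-7.6520) = -2.7233; [Cr³⁺] = 10^(-2.7233) ≈ 0.0019 M.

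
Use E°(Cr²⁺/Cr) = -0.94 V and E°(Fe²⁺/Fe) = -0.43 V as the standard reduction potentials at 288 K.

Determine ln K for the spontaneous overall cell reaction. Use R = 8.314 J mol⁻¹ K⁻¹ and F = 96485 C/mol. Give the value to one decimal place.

41.1

Cathode: Fe²⁺/Fe; anode: Cr²⁺/Cr. E°cell = (-0.43) − (-0.94) = +0.51 V, with n = 2.
ΔG° = −nFE° = −RT ln K, so ln K = nFE°/(RT) = (2)(96485)(+0.51) / ((8.314)(288)) = 41.101.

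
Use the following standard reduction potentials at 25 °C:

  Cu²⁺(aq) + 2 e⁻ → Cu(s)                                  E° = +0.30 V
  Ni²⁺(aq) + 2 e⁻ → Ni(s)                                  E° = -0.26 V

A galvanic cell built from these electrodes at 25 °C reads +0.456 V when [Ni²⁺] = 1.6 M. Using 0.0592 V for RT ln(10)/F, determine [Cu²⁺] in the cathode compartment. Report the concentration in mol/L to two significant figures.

Cu²⁺/Cu is the cathode, Ni²⁺/Ni the anode: E°cell = +0.56 V, n = 2.
Overall reaction: Cu²⁺(aq) + Ni(s) → Cu(s) + Ni²⁺(aq); Q = [Ni²⁺]^1/[Cu²⁺]^1.
From E = E° − (0.0592/n) log Q: log Q = (E° − E)·n/0.0592 = (+0.56 − (+0.456))·2/0.0592 = 3.5135.
So 1·log[Cu²⁺] = 1·log(1.6) − log Q = 0.2041 − (3.5135) = -3.3094; [Cu²⁺] = 10^(-3.3094) ≈ 0.00049 M.

0.00049 M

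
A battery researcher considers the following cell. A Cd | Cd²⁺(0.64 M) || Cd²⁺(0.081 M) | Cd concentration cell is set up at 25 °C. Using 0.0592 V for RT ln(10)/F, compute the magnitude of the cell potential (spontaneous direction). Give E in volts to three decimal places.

For a concentration cell E°cell = 0. The 0.64 M side is the cathode (reduction is favoured where [Cd²⁺] is higher).
With n = 2, E = −(0.0592/2) log([Cd²⁺]ₐₙ/[Cd²⁺]꜀ₐₜ) = −(0.0592/2) log(0.081/0.64) = −(0.0592/2)(-0.898) = +0.027 V.

+0.027 V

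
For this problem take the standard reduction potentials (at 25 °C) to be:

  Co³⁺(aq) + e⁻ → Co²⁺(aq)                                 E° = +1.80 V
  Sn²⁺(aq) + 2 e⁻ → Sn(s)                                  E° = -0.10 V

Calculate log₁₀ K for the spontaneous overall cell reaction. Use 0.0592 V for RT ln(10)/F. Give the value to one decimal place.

Cathode: Co³⁺/Co²⁺; anode: Sn²⁺/Sn. E°cell = +1.90 V, n = 2.
log K = nE°cell / 0.0592 = (2)(+1.90) / 0.0592 = 64.2.

64.2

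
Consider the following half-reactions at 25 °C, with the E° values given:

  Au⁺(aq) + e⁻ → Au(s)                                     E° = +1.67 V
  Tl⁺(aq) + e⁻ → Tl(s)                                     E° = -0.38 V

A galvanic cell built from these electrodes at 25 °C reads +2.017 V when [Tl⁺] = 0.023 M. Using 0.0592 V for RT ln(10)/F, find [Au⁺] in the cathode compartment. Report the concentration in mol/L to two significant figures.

0.0064 M

Au⁺/Au is the cathode, Tl⁺/Tl the anode: E°cell = +2.05 V, n = 1.
Overall reaction: Au⁺(aq) + Tl(s) → Au(s) + Tl⁺(aq); Q = [Tl⁺]^1/[Au⁺]^1.
From E = E° − (0.0592/n) log Q: log Q = (E° − E)·n/0.0592 = (+2.05 − (+2.017))·1/0.0592 = 0.5574.
So 1·log[Au⁺] = 1·log(0.023) − log Q = -1.6383 − (0.5574) = -2.1957; [Au⁺] = 10^(-2.1957) ≈ 0.0064 M.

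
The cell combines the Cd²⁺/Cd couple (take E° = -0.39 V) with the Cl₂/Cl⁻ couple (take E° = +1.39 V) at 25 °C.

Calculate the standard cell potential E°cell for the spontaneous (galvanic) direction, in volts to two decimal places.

The Cl₂/Cl⁻ couple has the higher reduction potential, so it is the cathode; Cd²⁺/Cd is oxidised at the anode.
E°cell = E°(cathode) − E°(anode) = (+1.39) − (-0.39) = +1.78 V.
Since E°cell > 0, the reaction is spontaneous under standard conditions.

+1.78 V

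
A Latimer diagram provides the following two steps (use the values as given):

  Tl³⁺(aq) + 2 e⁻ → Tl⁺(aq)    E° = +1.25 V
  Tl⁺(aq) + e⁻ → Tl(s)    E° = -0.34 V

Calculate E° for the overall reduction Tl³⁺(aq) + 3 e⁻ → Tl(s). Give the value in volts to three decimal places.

+0.720 V

Since ΔG° = −nFE° is additive over sequential reductions, n₃E°₃ = n₁E°₁ + n₂E°₂.
E°₃ = (2×+1.25 + 1×-0.34) / 3 = (+2.160) / 3 = +0.720 V.
Simply averaging or adding the two E° values would be wrong; the electron-weighted sum is required.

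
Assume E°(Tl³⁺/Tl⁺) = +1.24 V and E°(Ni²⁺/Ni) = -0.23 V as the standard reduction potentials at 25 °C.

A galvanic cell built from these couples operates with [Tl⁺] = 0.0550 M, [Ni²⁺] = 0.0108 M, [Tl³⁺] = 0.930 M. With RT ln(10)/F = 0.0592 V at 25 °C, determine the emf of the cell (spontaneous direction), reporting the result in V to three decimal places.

Tl³⁺/Tl⁺ is the cathode (higher E°), Ni²⁺/Ni the anode: E°cell = +1.24 − (-0.23) = +1.47 V, n = 2.
Overall: Tl³⁺(aq) + Ni(s) → Tl⁺(aq) + Ni²⁺(aq)
Q = [Tl⁺]·[Ni²⁺] / ([Tl³⁺]); log Q = -3.195.
E = E° − (0.0592/n) log Q = +1.47 − (0.0592/2)(-3.195) = +1.565 V.

+1.565 V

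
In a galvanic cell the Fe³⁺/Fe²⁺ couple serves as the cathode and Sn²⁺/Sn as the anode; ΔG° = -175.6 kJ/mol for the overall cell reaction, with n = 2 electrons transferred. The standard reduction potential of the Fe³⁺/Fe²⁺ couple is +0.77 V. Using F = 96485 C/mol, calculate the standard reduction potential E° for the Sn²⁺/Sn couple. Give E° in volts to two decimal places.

E°cell = −ΔG°/(nF) = −(-175.6×10³)/((2)(96485)) = +0.910 V.
Since Fe³⁺/Fe²⁺ is the cathode and Sn²⁺/Sn the anode, E°cell = E°(Fe³⁺/Fe²⁺) − E°(Sn²⁺/Sn).
So E°(Sn²⁺/Sn) = E°(Fe³⁺/Fe²⁺) − E°cell = (+0.77) − (+0.910) = -0.14 V.

-0.14 V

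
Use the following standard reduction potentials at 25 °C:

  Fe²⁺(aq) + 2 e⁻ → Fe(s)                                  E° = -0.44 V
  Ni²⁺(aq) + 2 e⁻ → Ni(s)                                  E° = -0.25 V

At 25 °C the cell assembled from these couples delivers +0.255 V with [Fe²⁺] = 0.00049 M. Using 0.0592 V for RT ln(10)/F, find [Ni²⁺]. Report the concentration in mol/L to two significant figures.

Ni²⁺/Ni is the cathode, Fe²⁺/Fe the anode: E°cell = +0.19 V, n = 2.
Overall reaction: Ni²⁺(aq) + Fe(s) → Ni(s) + Fe²⁺(aq); Q = [Fe²⁺]^1/[Ni²⁺]^1.
From E = E° − (0.0592/n) log Q: log Q = (E° − E)·n/0.0592 = (+0.19 − (+0.255))·2/0.0592 = -2.1959.
So 1·log[Ni²⁺] = 1·log(0.00049) − log Q = -3.3098 − (-2.1959) = -1.1139; [Ni²⁺] = 10^(-1.1139) ≈ 0.077 M.

0.077 M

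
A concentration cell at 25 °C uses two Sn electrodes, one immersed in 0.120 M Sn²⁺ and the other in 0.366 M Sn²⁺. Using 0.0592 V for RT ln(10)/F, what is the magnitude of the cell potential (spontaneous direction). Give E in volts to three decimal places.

+0.014 V

For a concentration cell E°cell = 0. The 0.366 M side is the cathode (reduction is favoured where [Sn²⁺] is higher).
With n = 2, E = −(0.0592/2) log([Sn²⁺]ₐₙ/[Sn²⁺]꜀ₐₜ) = −(0.0592/2) log(0.12/0.366) = −(0.0592/2)(-0.484) = +0.014 V.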